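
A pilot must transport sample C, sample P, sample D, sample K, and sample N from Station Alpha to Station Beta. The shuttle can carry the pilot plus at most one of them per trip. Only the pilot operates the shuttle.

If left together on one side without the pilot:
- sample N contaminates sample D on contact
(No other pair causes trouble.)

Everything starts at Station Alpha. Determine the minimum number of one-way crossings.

Counting alone: the pilot can take at most 1 across per trip to Station Beta, so moving all 5 needs at least 5 loaded trips out, with a return between consecutive ones — at least 9 crossings.
The plan below uses exactly 9 crossings, so it is optimal:
1. Pilot goes to Station Beta with sample D.
2. Pilot goes back to Station Alpha alone.
3. Pilot goes to Station Beta with sample C.
4. Pilot goes back to Station Alpha alone.
5. Pilot goes to Station Beta with sample P.
6. Pilot goes back to Station Alpha alone.
7. Pilot goes to Station Beta with sample K.
8. Pilot goes back to Station Alpha alone.
9. Pilot goes to Station Beta with sample N.

9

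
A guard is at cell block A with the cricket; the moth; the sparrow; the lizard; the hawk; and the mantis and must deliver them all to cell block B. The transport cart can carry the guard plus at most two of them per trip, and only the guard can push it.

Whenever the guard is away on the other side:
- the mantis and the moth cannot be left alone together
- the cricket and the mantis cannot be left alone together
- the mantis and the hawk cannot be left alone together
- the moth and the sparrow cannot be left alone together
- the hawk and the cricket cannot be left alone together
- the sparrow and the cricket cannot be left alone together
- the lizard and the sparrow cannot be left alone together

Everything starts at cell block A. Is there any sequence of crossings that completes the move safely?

No

Whatever the first load, the items left behind include a forbidden pair without the guard. No opening move is safe, so no plan exists.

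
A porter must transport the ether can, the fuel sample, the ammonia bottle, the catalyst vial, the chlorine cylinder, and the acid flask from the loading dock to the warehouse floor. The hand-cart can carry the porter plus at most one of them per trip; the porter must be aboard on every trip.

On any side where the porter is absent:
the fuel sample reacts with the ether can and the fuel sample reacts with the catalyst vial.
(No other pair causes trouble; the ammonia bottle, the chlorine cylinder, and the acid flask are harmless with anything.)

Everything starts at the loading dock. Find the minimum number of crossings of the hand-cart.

13

Counting alone: the porter can take at most 1 across per trip to the warehouse floor, so moving all 6 needs at least 6 loaded trips out, with a return between consecutive ones — at least 11 crossings.
The safety rule pushes this higher. Following every safe sequence of crossings, the most of the 6 that can be at the warehouse floor as the hand-cart arrives there on crossing 11 is 5 — never all 6.
So no plan with fewer than 13 crossings exists, and this one achieves 13:
1. Porter goes to the warehouse floor with the fuel sample.
2. Porter goes back to the loading dock alone.
3. Porter goes to the warehouse floor with the ether can.
4. Porter goes back to the loading dock with the fuel sample.
5. Porter goes to the warehouse floor with the catalyst vial.
6. Porter goes back to the loading dock alone.
7. Porter goes to the warehouse floor with the ammonia bottle.
8. Porter goes back to the loading dock alone.
9. Porter goes to the warehouse floor with the chlorine cylinder.
10. Porter goes back to the loading dock alone.
11. Porter goes to the warehouse floor with the acid flask.
12. Porter goes back to the loading dock alone.
13. Porter goes to the warehouse floor with the fuel sample.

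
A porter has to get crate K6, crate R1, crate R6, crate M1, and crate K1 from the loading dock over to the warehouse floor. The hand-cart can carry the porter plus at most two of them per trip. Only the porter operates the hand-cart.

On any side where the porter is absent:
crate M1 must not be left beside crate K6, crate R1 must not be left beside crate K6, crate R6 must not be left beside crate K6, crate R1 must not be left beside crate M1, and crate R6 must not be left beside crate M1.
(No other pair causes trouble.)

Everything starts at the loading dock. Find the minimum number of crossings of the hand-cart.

Counting alone: the porter can take at most 2 across per trip to the warehouse floor, so moving all 5 needs at least 3 loaded trips out, with a return between consecutive ones — at least 5 crossings.
The safety rule pushes this higher. Following every safe sequence of crossings, the most of the 5 that can be at the warehouse floor as the hand-cart arrives there on crossing 5 is 4 — never all 5.
So no plan with fewer than 7 crossings exists, and this one achieves 7:
1. Porter goes to the warehouse floor with crate K6 and crate M1.  [the loading dock: crate K1, crate R1, crate R6 | the warehouse floor: crate K6, crate M1]
2. Porter goes back to the loading dock with crate K6.  [the loading dock: crate K1, crate K6, crate R1, crate R6 | the warehouse floor: crate M1]
3. Porter goes to the warehouse floor with crate K1 and crate K6.  [the loading dock: crate R1, crate R6 | the warehouse floor: crate K1, crate K6, crate M1]
4. Porter goes back to the loading dock with crate K6.  [the loading dock: crate K6, crate R1, crate R6 | the warehouse floor: crate K1, crate M1]
5. Porter goes to the warehouse floor with crate R1 and crate R6.  [the loading dock: crate K6 | the warehouse floor: crate K1, crate M1, crate R1, crate R6]
6. Porter goes back to the loading dock with crate M1.  [the loading dock: crate K6, crate M1 | the warehouse floor: crate K1, crate R1, crate R6]
7. Porter goes to the warehouse floor with crate K6 and crate M1.  [the loading dock: — | the warehouse floor: crate K1, crate K6, crate M1, crate R1, crate R6]

7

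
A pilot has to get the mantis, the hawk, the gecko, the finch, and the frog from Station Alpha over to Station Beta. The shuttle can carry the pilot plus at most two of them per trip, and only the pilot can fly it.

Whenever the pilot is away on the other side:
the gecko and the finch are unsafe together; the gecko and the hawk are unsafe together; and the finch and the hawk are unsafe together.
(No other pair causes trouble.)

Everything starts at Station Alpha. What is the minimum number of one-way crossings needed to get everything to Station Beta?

Counting alone: the pilot can take at most 2 across per trip to Station Beta, so moving all 5 needs at least 3 loaded trips out, with a return between consecutive ones — at least 5 crossings.
The safety rule pushes this higher. Following every safe sequence of crossings, the most of the 5 that can be at Station Beta as the shuttle arrives there on crossing 5 is 4 — never all 5.
So no plan with fewer than 7 crossings exists, and this one achieves 7:
1. Pilot goes to Station Beta with the gecko and the hawk.  [Station Alpha: the finch, the frog, the mantis | Station Beta: the gecko, the hawk]
2. Pilot goes back to Station Alpha with the hawk.  [Station Alpha: the finch, the frog, the hawk, the mantis | Station Beta: the gecko]
3. Pilot goes to Station Beta with the hawk and the mantis.  [Station Alpha: the finch, the frog | Station Beta: the gecko, the hawk, the mantis]
4. Pilot goes back to Station Alpha with the hawk.  [Station Alpha: the finch, the frog, the hawk | Station Beta: the gecko, the mantis]
5. Pilot goes to Station Beta with the frog and the hawk.  [Station Alpha: the finch | Station Beta: the frog, the gecko, the hawk, the mantis]
6. Pilot goes back to Station Alpha with the hawk.  [Station Alpha: the finch, the hawk | Station Beta: the frog, the gecko, the mantis]
7. Pilot goes to Station Beta with the finch and the hawk.  [Station Alpha: — | Station Beta: the finch, the frog, the gecko, the hawk, the mantis]

7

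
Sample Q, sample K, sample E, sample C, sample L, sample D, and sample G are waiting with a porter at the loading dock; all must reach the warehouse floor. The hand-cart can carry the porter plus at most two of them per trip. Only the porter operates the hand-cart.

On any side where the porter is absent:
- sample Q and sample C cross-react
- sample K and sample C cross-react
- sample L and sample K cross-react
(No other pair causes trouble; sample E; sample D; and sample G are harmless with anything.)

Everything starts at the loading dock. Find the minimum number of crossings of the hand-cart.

7

Counting alone: the porter can take at most 2 across per trip to the warehouse floor, so moving all 7 needs at least 4 loaded trips out, with a return between consecutive ones — at least 7 crossings.
The plan below uses exactly 7 crossings, so it is optimal:
1. Porter goes to the warehouse floor with sample K and sample Q.  [the loading dock: sample C, sample D, sample E, sample G, sample L | the warehouse floor: sample K, sample Q]
2. Porter goes back to the loading dock alone.  [the loading dock: sample C, sample D, sample E, sample G, sample L | the warehouse floor: sample K, sample Q]
3. Porter goes to the warehouse floor with sample E.  [the loading dock: sample C, sample D, sample G, sample L | the warehouse floor: sample E, sample K, sample Q]
4. Porter goes back to the loading dock alone.  [the loading dock: sample C, sample D, sample G, sample L | the warehouse floor: sample E, sample K, sample Q]
5. Porter goes to the warehouse floor with sample D and sample G.  [the loading dock: sample C, sample L | the warehouse floor: sample D, sample E, sample G, sample K, sample Q]
6. Porter goes back to the loading dock alone.  [the loading dock: sample C, sample L | the warehouse floor: sample D, sample E, sample G, sample K, sample Q]
7. Porter goes to the warehouse floor with sample C and sample L.  [the loading dock: — | the warehouse floor: sample C, sample D, sample E, sample G, sample K, sample L, sample Q]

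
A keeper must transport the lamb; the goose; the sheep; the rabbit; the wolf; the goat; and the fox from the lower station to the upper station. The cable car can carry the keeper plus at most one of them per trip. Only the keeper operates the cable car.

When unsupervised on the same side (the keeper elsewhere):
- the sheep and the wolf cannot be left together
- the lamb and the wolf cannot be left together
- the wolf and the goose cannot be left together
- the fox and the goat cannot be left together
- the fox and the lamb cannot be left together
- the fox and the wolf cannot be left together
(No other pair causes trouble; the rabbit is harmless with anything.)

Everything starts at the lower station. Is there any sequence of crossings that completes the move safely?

No

Whatever the first load, the items left behind include a forbidden pair without the keeper. No opening move is safe, so no plan exists.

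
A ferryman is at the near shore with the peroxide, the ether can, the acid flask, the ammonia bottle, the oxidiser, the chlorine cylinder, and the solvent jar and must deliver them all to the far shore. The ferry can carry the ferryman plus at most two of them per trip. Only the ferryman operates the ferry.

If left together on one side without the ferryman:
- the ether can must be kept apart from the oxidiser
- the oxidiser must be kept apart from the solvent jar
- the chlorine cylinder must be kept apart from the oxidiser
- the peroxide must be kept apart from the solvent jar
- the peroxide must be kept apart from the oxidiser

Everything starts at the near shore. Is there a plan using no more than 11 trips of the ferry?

Yes — this plan uses 11 crossings (≤ 11):
1. Ferryman goes to the far shore with the oxidiser and the peroxide.
2. Ferryman goes back to the near shore with the peroxide.
3. Ferryman goes to the far shore with the ether can and the peroxide.
4. Ferryman goes back to the near shore with the oxidiser.
5. Ferryman goes to the far shore with the acid flask and the oxidiser.
6. Ferryman goes back to the near shore with the oxidiser.
7. Ferryman goes to the far shore with the ammonia bottle and the oxidiser.
8. Ferryman goes back to the near shore with the oxidiser.
9. Ferryman goes to the far shore with the chlorine cylinder and the oxidiser.
10. Ferryman goes back to the near shore with the oxidiser.
11. Ferryman goes to the far shore with the oxidiser and the solvent jar.

Yes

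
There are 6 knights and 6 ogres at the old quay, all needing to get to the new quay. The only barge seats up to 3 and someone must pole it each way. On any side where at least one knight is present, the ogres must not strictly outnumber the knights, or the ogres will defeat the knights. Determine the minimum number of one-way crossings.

impossible

Following every safe sequence of crossings from the start, the most of the 12 that can be at the new quay as the barge arrives there on crossings 1, 3, 5 is 3, 5, 6 respectively; the best ever achieved is 6 of 12.
From crossing 7 on, no configuration arises that was not already reachable earlier: only 17 distinct safe configurations (who is on which side, and where the barge is) can ever be reached, none of them has everyone across, and every continuation just revisits them. They are: 0 knights + 0 ogres across (barge back at the start); 0 knights + 1 ogre across (barge there); 0 knights + 1 ogre across (barge back at the start); 0 knights + 2 ogres across (barge there); 0 knights + 2 ogres across (barge back at the start); 0 knights + 3 ogres across (barge there); 0 knights + 3 ogres across (barge back at the start); 0 knights + 4 ogres across (barge there); 0 knights + 4 ogres across (barge back at the start); 0 knights + 5 ogres across (barge there); 0 knights + 5 ogres across (barge back at the start); 0 knights + 6 ogres across (barge there); 1 knight + 1 ogre across (barge there); 1 knight + 1 ogre across (barge back at the start); 2 knights + 2 ogres across (barge there); 2 knights + 2 ogres across (barge back at the start); 3 knights + 3 ogres across (barge there). So no valid plan exists.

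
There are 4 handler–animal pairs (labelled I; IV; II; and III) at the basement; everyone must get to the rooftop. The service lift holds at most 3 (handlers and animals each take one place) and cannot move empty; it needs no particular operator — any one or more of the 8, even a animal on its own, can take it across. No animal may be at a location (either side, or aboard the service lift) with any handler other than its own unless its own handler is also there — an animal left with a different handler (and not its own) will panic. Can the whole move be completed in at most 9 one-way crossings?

Yes

Yes — this plan uses 9 crossings (≤ 9):
1. animal I and handler I cross → the rooftop.
2. handler I crosses ← the basement.
3. animal IV, handler I, and handler IV cross → the rooftop.
4. animal I and handler I cross ← the basement.
5. handler I, handler II, and handler III cross → the rooftop.
6. animal IV crosses ← the basement.
7. animal I and animal IV cross → the rooftop.
8. animal I crosses ← the basement.
9. animal I, animal II, and animal III cross → the rooftop.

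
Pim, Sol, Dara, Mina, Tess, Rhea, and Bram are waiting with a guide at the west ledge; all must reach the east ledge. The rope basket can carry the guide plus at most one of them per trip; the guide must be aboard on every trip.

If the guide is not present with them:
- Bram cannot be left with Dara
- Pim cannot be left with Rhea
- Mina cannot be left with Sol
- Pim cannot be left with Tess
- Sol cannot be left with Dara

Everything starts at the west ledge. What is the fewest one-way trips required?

impossible

Whatever the first load, the items left behind include a forbidden pair without the guide. No opening move is safe, so no plan exists.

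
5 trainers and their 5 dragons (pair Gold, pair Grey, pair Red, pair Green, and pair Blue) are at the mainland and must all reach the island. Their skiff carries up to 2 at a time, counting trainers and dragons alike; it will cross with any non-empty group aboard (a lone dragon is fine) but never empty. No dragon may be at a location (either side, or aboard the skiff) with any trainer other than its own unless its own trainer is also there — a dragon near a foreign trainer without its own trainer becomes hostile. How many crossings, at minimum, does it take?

impossible

Following every safe sequence of crossings from the start, the most of the 10 that can be at the island as the skiff arrives there on crossings 1, 3, 5, 7 is 2, 3, 4, 5 respectively; the best ever achieved is 5 of 10.
From crossing 9 on, no configuration arises that was not already reachable earlier: only 82 distinct safe configurations (who is on which side, and where the skiff is) can ever be reached, none of them has everyone across, and every continuation just revisits them. So no valid plan exists.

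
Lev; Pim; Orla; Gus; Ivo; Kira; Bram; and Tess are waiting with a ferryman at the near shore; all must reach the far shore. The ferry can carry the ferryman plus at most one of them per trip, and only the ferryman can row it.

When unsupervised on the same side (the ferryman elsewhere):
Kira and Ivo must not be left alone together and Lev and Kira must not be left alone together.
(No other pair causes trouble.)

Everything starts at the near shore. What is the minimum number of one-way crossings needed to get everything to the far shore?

Counting alone: the ferryman can take at most 1 across per trip to the far shore, so moving all 8 needs at least 8 loaded trips out, with a return between consecutive ones — at least 15 crossings.
The safety rule pushes this higher. Following every safe sequence of crossings, the most of the 8 that can be at the far shore as the ferry arrives there on crossing 15 is 7 — never all 8.
So no plan with fewer than 17 crossings exists, and this one achieves 17:
1. Ferryman goes to the far shore with Kira.
2. Ferryman goes back to the near shore alone.
3. Ferryman goes to the far shore with Lev.
4. Ferryman goes back to the near shore with Kira.
5. Ferryman goes to the far shore with Ivo.
6. Ferryman goes back to the near shore alone.
7. Ferryman goes to the far shore with Pim.
8. Ferryman goes back to the near shore alone.
9. Ferryman goes to the far shore with Orla.
10. Ferryman goes back to the near shore alone.
11. Ferryman goes to the far shore with Gus.
12. Ferryman goes back to the near shore alone.
13. Ferryman goes to the far shore with Bram.
14. Ferryman goes back to the near shore alone.
15. Ferryman goes to the far shore with Tess.
16. Ferryman goes back to the near shore alone.
17. Ferryman goes to the far shore with Kira.

17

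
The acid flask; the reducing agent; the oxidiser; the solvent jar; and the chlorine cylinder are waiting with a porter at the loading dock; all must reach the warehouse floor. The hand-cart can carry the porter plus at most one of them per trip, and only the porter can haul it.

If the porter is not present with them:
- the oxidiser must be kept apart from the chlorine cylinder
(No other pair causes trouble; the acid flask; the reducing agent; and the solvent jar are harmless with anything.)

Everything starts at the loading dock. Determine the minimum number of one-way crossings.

9

Counting alone: the porter can take at most 1 across per trip to the warehouse floor, so moving all 5 needs at least 5 loaded trips out, with a return between consecutive ones — at least 9 crossings.
The plan below uses exactly 9 crossings, so it is optimal:
1. Porter goes to the warehouse floor with the oxidiser.  [the loading dock: the acid flask, the chlorine cylinder, the reducing agent, the solvent jar | the warehouse floor: the oxidiser]
2. Porter goes back to the loading dock alone.  [the loading dock: the acid flask, the chlorine cylinder, the reducing agent, the solvent jar | the warehouse floor: the oxidiser]
3. Porter goes to the warehouse floor with the acid flask.  [the loading dock: the chlorine cylinder, the reducing agent, the solvent jar | the warehouse floor: the acid flask, the oxidiser]
4. Porter goes back to the loading dock alone.  [the loading dock: the chlorine cylinder, the reducing agent, the solvent jar | the warehouse floor: the acid flask, the oxidiser]
5. Porter goes to the warehouse floor with the reducing agent.  [the loading dock: the chlorine cylinder, the solvent jar | the warehouse floor: the acid flask, the oxidiser, the reducing agent]
6. Porter goes back to the loading dock alone.  [the loading dock: the chlorine cylinder, the solvent jar | the warehouse floor: the acid flask, the oxidiser, the reducing agent]
7. Porter goes to the warehouse floor with the solvent jar.  [the loading dock: the chlorine cylinder | the warehouse floor: the acid flask, the oxidiser, the reducing agent, the solvent jar]
8. Porter goes back to the loading dock alone.  [the loading dock: the chlorine cylinder | the warehouse floor: the acid flask, the oxidiser, the reducing agent, the solvent jar]
9. Porter goes to the warehouse floor with the chlorine cylinder.  [the loading dock: — | the warehouse floor: the acid flask, the chlorine cylinder, the oxidiser, the reducing agent, the solvent jar]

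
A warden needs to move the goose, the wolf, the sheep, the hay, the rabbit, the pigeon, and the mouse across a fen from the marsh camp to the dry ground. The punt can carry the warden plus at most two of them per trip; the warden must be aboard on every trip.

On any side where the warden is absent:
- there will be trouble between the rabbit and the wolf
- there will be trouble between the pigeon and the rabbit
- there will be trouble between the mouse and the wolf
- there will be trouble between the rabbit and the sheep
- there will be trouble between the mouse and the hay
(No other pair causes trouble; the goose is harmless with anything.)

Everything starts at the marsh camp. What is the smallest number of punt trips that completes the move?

9

Counting alone: the warden can take at most 2 across per trip to the dry ground, so moving all 7 needs at least 4 loaded trips out, with a return between consecutive ones — at least 7 crossings.
The safety rule pushes this higher. Following every safe sequence of crossings, the most of the 7 that can be at the dry ground as the punt arrives there on crossing 7 is 6 — never all 7.
So no plan with fewer than 9 crossings exists, and this one achieves 9:
1. Warden goes to the dry ground with the mouse and the rabbit.
2. Warden goes back to the marsh camp alone.
3. Warden goes to the dry ground with the goose.
4. Warden goes back to the marsh camp alone.
5. Warden goes to the dry ground with the sheep and the wolf.
6. Warden goes back to the marsh camp with the mouse and the rabbit.
7. Warden goes to the dry ground with the hay and the pigeon.
8. Warden goes back to the marsh camp alone.
9. Warden goes to the dry ground with the mouse and the rabbit.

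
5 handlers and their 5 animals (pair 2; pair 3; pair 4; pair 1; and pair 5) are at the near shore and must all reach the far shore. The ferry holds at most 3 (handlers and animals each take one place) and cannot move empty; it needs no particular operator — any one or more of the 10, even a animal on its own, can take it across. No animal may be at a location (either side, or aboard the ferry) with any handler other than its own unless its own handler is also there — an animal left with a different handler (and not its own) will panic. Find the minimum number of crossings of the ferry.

11

Counting alone: each trip to the far shore takes at most 3 across and each return brings at least 1 back, so after t trips out (and t−1 returns) at most 3t − (t−1) of the 10 are across; that first reaches 10 at t = 5, so at least 9 crossings are needed.
The safety rule pushes this higher. Following every safe sequence of crossings, the most of the 10 that can be at the far shore as the ferry arrives there on crossing 9 is 9 — never all 10.
So no plan with fewer than 11 crossings exists, and this one achieves 11:
1. animal 2 and handler 2 cross → the far shore.
2. handler 2 crosses ← the near shore.
3. animal 1, animal 3, and animal 4 cross → the far shore.
4. animal 2 crosses ← the near shore.
5. handler 1, handler 3, and handler 4 cross → the far shore.
6. animal 3 and handler 3 cross ← the near shore.
7. handler 2, handler 3, and handler 5 cross → the far shore.
8. animal 4 crosses ← the near shore.
9. animal 2 and animal 3 cross → the far shore.
10. animal 2 crosses ← the near shore.
11. animal 2, animal 4, and animal 5 cross → the far shore.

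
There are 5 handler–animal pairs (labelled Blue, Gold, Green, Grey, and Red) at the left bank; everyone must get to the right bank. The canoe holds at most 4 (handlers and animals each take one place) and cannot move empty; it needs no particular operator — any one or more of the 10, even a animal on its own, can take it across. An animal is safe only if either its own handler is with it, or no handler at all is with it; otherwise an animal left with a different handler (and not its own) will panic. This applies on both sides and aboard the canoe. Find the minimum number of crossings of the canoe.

Counting alone: each trip to the right bank takes at most 4 across and each return brings at least 1 back, so after t trips out (and t−1 returns) at most 4t − (t−1) of the 10 are across; that first reaches 10 at t = 3, so at least 5 crossings are needed.
The safety rule pushes this higher. Following every safe sequence of crossings, the most of the 10 that can be at the right bank as the canoe arrives there on crossing 5 is 9 — never all 10.
So no plan with fewer than 7 crossings exists, and this one achieves 7:
1. animal Blue and handler Blue cross → the right bank.
2. handler Blue crosses ← the left bank.
3. animal Gold, animal Green, animal Grey, and animal Red cross → the right bank.
4. animal Blue crosses ← the left bank.
5. handler Gold, handler Green, handler Grey, and handler Red cross → the right bank.
6. animal Gold and handler Gold cross ← the left bank.
7. animal Blue, animal Gold, handler Blue, and handler Gold cross → the right bank.

7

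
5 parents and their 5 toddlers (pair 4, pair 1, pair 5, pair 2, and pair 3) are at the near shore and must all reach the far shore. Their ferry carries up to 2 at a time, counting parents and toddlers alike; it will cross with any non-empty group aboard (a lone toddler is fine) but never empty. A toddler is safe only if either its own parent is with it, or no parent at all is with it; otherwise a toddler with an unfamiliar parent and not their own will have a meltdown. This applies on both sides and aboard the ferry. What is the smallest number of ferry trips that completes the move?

Following every safe sequence of crossings from the start, the most of the 10 that can be at the far shore as the ferry arrives there on crossings 1, 3, 5, 7 is 2, 3, 4, 5 respectively; the best ever achieved is 5 of 10.
From crossing 9 on, no configuration arises that was not already reachable earlier: only 82 distinct safe configurations (who is on which side, and where the ferry is) can ever be reached, none of them has everyone across, and every continuation just revisits them. So no valid plan exists.

impossible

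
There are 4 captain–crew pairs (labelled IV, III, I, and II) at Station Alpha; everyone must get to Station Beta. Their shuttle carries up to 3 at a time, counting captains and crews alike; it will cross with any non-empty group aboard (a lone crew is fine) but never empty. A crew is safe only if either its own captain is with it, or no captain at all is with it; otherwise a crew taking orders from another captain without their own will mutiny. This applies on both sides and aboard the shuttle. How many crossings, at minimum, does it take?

Counting alone: each trip to Station Beta takes at most 3 across and each return brings at least 1 back, so after t trips out (and t−1 returns) at most 3t − (t−1) of the 8 are across; that first reaches 8 at t = 4, so at least 7 crossings are needed.
The safety rule pushes this higher. Following every safe sequence of crossings, the most of the 8 that can be at Station Beta as the shuttle arrives there on crossing 7 is 7 — never all 8.
So no plan with fewer than 9 crossings exists, and this one achieves 9:
1. captain IV and crew IV cross → Station Beta.
2. captain IV crosses ← Station Alpha.
3. captain III, captain IV, and crew III cross → Station Beta.
4. captain IV and crew IV cross ← Station Alpha.
5. captain I, captain II, and captain IV cross → Station Beta.
6. crew III crosses ← Station Alpha.
7. crew III and crew IV cross → Station Beta.
8. crew IV crosses ← Station Alpha.
9. crew I, crew II, and crew IV cross → Station Beta.

9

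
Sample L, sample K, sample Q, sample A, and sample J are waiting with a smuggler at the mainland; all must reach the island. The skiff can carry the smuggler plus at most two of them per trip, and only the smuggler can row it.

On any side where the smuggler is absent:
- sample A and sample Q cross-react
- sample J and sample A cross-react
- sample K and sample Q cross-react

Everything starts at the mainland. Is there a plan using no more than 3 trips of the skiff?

No

Counting alone: the smuggler can take at most 2 across per trip to the island, so moving all 5 needs at least 3 loaded trips out, with a return between consecutive ones — at least 5 crossings.
Since 3 < 5, 3 crossings cannot be enough. (The shortest complete plan in fact takes 5:)
1. Smuggler goes to the island with sample A and sample K.  [the mainland: sample J, sample L, sample Q | the island: sample A, sample K]
2. Smuggler goes back to the mainland alone.  [the mainland: sample J, sample L, sample Q | the island: sample A, sample K]
3. Smuggler goes to the island with sample L.  [the mainland: sample J, sample Q | the island: sample A, sample K, sample L]
4. Smuggler goes back to the mainland alone.  [the mainland: sample J, sample Q | the island: sample A, sample K, sample L]
5. Smuggler goes to the island with sample J and sample Q.  [the mainland: — | the island: sample A, sample J, sample K, sample L, sample Q]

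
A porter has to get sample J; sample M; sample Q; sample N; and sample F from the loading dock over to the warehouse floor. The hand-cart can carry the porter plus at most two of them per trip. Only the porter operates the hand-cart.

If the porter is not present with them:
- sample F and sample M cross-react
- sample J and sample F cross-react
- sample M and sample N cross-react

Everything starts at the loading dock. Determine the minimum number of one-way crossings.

Counting alone: the porter can take at most 2 across per trip to the warehouse floor, so moving all 5 needs at least 3 loaded trips out, with a return between consecutive ones — at least 5 crossings.
The plan below uses exactly 5 crossings, so it is optimal:
1. Porter goes to the warehouse floor with sample J and sample M.  [the loading dock: sample F, sample N, sample Q | the warehouse floor: sample J, sample M]
2. Porter goes back to the loading dock alone.  [the loading dock: sample F, sample N, sample Q | the warehouse floor: sample J, sample M]
3. Porter goes to the warehouse floor with sample Q.  [the loading dock: sample F, sample N | the warehouse floor: sample J, sample M, sample Q]
4. Porter goes back to the loading dock alone.  [the loading dock: sample F, sample N | the warehouse floor: sample J, sample M, sample Q]
5. Porter goes to the warehouse floor with sample F and sample N.  [the loading dock: — | the warehouse floor: sample F, sample J, sample M, sample N, sample Q]

5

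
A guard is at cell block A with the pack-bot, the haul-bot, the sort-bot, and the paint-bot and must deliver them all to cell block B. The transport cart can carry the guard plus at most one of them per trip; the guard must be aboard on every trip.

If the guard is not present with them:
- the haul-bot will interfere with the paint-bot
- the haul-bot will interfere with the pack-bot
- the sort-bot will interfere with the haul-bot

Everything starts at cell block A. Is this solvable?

No

Following every safe sequence of crossings from the start, the most of the 4 that can be at cell block B as the transport cart arrives there on crossings 1, 3 is 1, 2 respectively; the best ever achieved is 2 of 4.
From crossing 5 on, no configuration arises that was not already reachable earlier: only 9 distinct safe configurations (who is on which side, and where the transport cart is) can ever be reached, none of them has everyone across, and every continuation just revisits them. So no valid plan exists.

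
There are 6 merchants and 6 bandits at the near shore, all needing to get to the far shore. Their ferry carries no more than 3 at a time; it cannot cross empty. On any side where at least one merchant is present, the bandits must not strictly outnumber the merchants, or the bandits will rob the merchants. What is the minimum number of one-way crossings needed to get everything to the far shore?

impossible

Following every safe sequence of crossings from the start, the most of the 12 that can be at the far shore as the ferry arrives there on crossings 1, 3, 5 is 3, 5, 6 respectively; the best ever achieved is 6 of 12.
From crossing 7 on, no configuration arises that was not already reachable earlier: only 17 distinct safe configurations (who is on which side, and where the ferry is) can ever be reached, none of them has everyone across, and every continuation just revisits them. They are: 0 merchants + 0 bandits across (ferry back at the start); 0 merchants + 1 bandit across (ferry there); 0 merchants + 1 bandit across (ferry back at the start); 0 merchants + 2 bandits across (ferry there); 0 merchants + 2 bandits across (ferry back at the start); 0 merchants + 3 bandits across (ferry there); 0 merchants + 3 bandits across (ferry back at the start); 0 merchants + 4 bandits across (ferry there); 0 merchants + 4 bandits across (ferry back at the start); 0 merchants + 5 bandits across (ferry there); 0 merchants + 5 bandits across (ferry back at the start); 0 merchants + 6 bandits across (ferry there); 1 merchant + 1 bandit across (ferry there); 1 merchant + 1 bandit across (ferry back at the start); 2 merchants + 2 bandits across (ferry there); 2 merchants + 2 bandits across (ferry back at the start); 3 merchants + 3 bandits across (ferry there). So no valid plan exists.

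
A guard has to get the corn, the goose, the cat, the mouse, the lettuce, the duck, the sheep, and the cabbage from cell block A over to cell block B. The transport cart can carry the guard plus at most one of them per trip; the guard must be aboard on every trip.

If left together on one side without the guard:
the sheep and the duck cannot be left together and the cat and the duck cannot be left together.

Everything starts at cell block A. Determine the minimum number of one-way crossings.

17

Counting alone: the guard can take at most 1 across per trip to cell block B, so moving all 8 needs at least 8 loaded trips out, with a return between consecutive ones — at least 15 crossings.
The safety rule pushes this higher. Following every safe sequence of crossings, the most of the 8 that can be at cell block B as the transport cart arrives there on crossing 15 is 7 — never all 8.
So no plan with fewer than 17 crossings exists, and this one achieves 17:
1. Guard goes to cell block B with the duck.  [cell block A: the cabbage, the cat, the corn, the goose, the lettuce, the mouse, the sheep | cell block B: the duck]
2. Guard goes back to cell block A alone.  [cell block A: the cabbage, the cat, the corn, the goose, the lettuce, the mouse, the sheep | cell block B: the duck]
3. Guard goes to cell block B with the corn.  [cell block A: the cabbage, the cat, the goose, the lettuce, the mouse, the sheep | cell block B: the corn, the duck]
4. Guard goes back to cell block A alone.  [cell block A: the cabbage, the cat, the goose, the lettuce, the mouse, the sheep | cell block B: the corn, the duck]
5. Guard goes to cell block B with the goose.  [cell block A: the cabbage, the cat, the lettuce, the mouse, the sheep | cell block B: the corn, the duck, the goose]
6. Guard goes back to cell block A alone.  [cell block A: the cabbage, the cat, the lettuce, the mouse, the sheep | cell block B: the corn, the duck, the goose]
7. Guard goes to cell block B with the cat.  [cell block A: the cabbage, the lettuce, the mouse, the sheep | cell block B: the cat, the corn, the duck, the goose]
8. Guard goes back to cell block A with the duck.  [cell block A: the cabbage, the duck, the lettuce, the mouse, the sheep | cell block B: the cat, the corn, the goose]
9. Guard goes to cell block B with the sheep.  [cell block A: the cabbage, the duck, the lettuce, the mouse | cell block B: the cat, the corn, the goose, the sheep]
10. Guard goes back to cell block A alone.  [cell block A: the cabbage, the duck, the lettuce, the mouse | cell block B: the cat, the corn, the goose, the sheep]
11. Guard goes to cell block B with the mouse.  [cell block A: the cabbage, the duck, the lettuce | cell block B: the cat, the corn, the goose, the mouse, the sheep]
12. Guard goes back to cell block A alone.  [cell block A: the cabbage, the duck, the lettuce | cell block B: the cat, the corn, the goose, the mouse, the sheep]
13. Guard goes to cell block B with the lettuce.  [cell block A: the cabbage, the duck | cell block B: the cat, the corn, the goose, the lettuce, the mouse, the sheep]
14. Guard goes back to cell block A alone.  [cell block A: the cabbage, the duck | cell block B: the cat, the corn, the goose, the lettuce, the mouse, the sheep]
15. Guard goes to cell block B with the cabbage.  [cell block A: the duck | cell block B: the cabbage, the cat, the corn, the goose, the lettuce, the mouse, the sheep]
16. Guard goes back to cell block A alone.  [cell block A: the duck | cell block B: the cabbage, the cat, the corn, the goose, the lettuce, the mouse, the sheep]
17. Guard goes to cell block B with the duck.  [cell block A: — | cell block B: the cabbage, the cat, the corn, the duck, the goose, the lettuce, the mouse, the sheep]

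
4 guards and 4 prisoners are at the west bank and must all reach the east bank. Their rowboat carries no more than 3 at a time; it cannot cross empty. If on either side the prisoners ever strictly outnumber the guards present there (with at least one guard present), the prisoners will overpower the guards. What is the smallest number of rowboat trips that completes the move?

Counting alone: each trip to the east bank takes at most 3 across and each return brings at least 1 back, so after t trips out (and t−1 returns) at most 3t − (t−1) of the 8 are across; that first reaches 8 at t = 4, so at least 7 crossings are needed.
The safety rule pushes this higher. Following every safe sequence of crossings, the most of the 8 that can be at the east bank as the rowboat arrives there on crossing 7 is 7 — never all 8.
So no plan with fewer than 9 crossings exists, and this one achieves 9:
1. 2 prisoners → the east bank.  (the west bank: 4G 2P; the east bank: 0G 2P)
2. 1 prisoner ← the west bank.  (the west bank: 4G 3P; the east bank: 0G 1P)
3. 3 prisoners → the east bank.  (the west bank: 4G 0P; the east bank: 0G 4P)
4. 1 prisoner ← the west bank.  (the west bank: 4G 1P; the east bank: 0G 3P)
5. 3 guards → the east bank.  (the west bank: 1G 1P; the east bank: 3G 3P)
6. 1 guard and 1 prisoner ← the west bank.  (the west bank: 2G 2P; the east bank: 2G 2P)
7. 2 guards → the east bank.  (the west bank: 0G 2P; the east bank: 4G 2P)
8. 1 prisoner ← the west bank.  (the west bank: 0G 3P; the east bank: 4G 1P)
9. 3 prisoners → the east bank.  (the west bank: 0G 0P; the east bank: 4G 4P)

9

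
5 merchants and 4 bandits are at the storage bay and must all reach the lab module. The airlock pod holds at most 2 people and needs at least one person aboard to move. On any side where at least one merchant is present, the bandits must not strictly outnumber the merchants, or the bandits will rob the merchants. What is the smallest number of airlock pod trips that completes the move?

15

Counting alone: each trip to the lab module takes at most 2 across and each return brings at least 1 back, so after t trips out (and t−1 returns) at most 2t − (t−1) of the 9 are across; that first reaches 9 at t = 8, so at least 15 crossings are needed.
The plan below uses exactly 15 crossings, so it is optimal:
1. 2 bandits → the lab module.  (the storage bay: 5M 2B; the lab module: 0M 2B)
2. 1 bandit ← the storage bay.  (the storage bay: 5M 3B; the lab module: 0M 1B)
3. 2 bandits → the lab module.  (the storage bay: 5M 1B; the lab module: 0M 3B)
4. 1 bandit ← the storage bay.  (the storage bay: 5M 2B; the lab module: 0M 2B)
5. 2 merchants → the lab module.  (the storage bay: 3M 2B; the lab module: 2M 2B)
6. 1 bandit ← the storage bay.  (the storage bay: 3M 3B; the lab module: 2M 1B)
7. 1 merchant and 1 bandit → the lab module.  (the storage bay: 2M 2B; the lab module: 3M 2B)
8. 1 merchant ← the storage bay.  (the storage bay: 3M 2B; the lab module: 2M 2B)
9. 1 merchant and 1 bandit → the lab module.  (the storage bay: 2M 1B; the lab module: 3M 3B)
10. 1 bandit ← the storage bay.  (the storage bay: 2M 2B; the lab module: 3M 2B)
11. 1 merchant and 1 bandit → the lab module.  (the storage bay: 1M 1B; the lab module: 4M 3B)
12. 1 merchant ← the storage bay.  (the storage bay: 2M 1B; the lab module: 3M 3B)
13. 1 merchant and 1 bandit → the lab module.  (the storage bay: 1M 0B; the lab module: 4M 4B)
14. 1 bandit ← the storage bay.  (the storage bay: 1M 1B; the lab module: 4M 3B)
15. 1 merchant and 1 bandit → the lab module.  (the storage bay: 0M 0B; the lab module: 5M 4B)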